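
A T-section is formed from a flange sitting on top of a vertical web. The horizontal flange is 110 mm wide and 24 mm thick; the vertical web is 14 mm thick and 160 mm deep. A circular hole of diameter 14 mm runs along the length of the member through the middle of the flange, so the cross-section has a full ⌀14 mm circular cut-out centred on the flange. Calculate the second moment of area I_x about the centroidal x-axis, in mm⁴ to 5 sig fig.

I_x ≈ 1.4877 × 10⁷ mm⁴

Treat the section as a set of non-overlapping primitives; coordinates are from the bounding-box lower-left.
Flange: 110 × 24, A = 2 640 mm², y = 172 mm, Ī = 126 720 mm⁴.
Web: 14 × 160, A = 2 240 mm², y = 80 mm, Ī = 4 778 667 mm⁴.
Hole (subtracted): ⌀14, A = 153.938 mm², y = 172 mm, Ī = 1885.741 mm⁴.
Centroid: ȳ = ΣA·y / ΣA = 128.395 mm.
Transfer each piece to the centroidal x-axis using Ī + A·d² with d = y − 128.395:
  flange: d = 43.60501 mm → contributes +5 146 409 mm⁴
  web: d = -48.39499 mm → contributes +10 024 914 mm⁴
  hole: d = 43.60501 mm → contributes −294583.1 mm⁴
Total I = 14 876 740 mm⁴.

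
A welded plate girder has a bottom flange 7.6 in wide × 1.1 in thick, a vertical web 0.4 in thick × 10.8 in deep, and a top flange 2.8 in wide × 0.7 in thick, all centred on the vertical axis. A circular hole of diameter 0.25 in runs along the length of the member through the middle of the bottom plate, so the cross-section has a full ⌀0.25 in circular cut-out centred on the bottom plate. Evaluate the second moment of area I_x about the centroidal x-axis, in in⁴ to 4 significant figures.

I_x ≈ 302.0 in⁴

Decompose the section into non-overlapping parts with the origin at the bottom-left of its bounding rectangle.
Bottom plate: 7.6 × 1.1, A = 8.36 in², y = 0.55 in, Ī = 0.842967 in⁴.
Web plate: 0.4 × 10.8, A = 4.32 in², y = 6.5 in, Ī = 41.9904 in⁴.
Top plate: 2.8 × 0.7, A = 1.96 in², y = 12.25 in, Ī = 0.0800333 in⁴.
Hole (subtracted): ⌀0.25, A = 0.0490874 in², y = 0.55 in, Ī = 0.000191748 in⁴.
Centroid: ȳ = ΣA·y / ΣA = 3.88331 in.
Transfer each piece to the centroidal x-axis using Ī + A·d² with d = y − 3.88331:
  bottom plate: d = -3.33331 in → contributes +93.7304 in⁴
  web plate: d = 2.61669 in → contributes +71.5698 in⁴
  top plate: d = 8.36669 in → contributes +137.283 in⁴
  hole: d = -3.33331 in → contributes −0.545599 in⁴
Total I = 302.038 in⁴.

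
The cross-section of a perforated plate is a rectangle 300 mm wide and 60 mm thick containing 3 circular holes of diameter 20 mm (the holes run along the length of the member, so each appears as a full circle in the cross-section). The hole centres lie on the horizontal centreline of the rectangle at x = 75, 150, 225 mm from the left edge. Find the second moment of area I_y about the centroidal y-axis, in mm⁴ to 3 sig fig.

Treat the section as a set of non-overlapping primitives; coordinates are from the bounding-box lower-left.
Plate: 300 × 60, A = 18 000 mm², x = 150 mm, Ī = 135 000 000 mm⁴.
Hole 1 (subtracted): ⌀20, A = 314.16 mm², x = 75 mm, Ī = 7 854 mm⁴.
Hole 2 (subtracted): ⌀20, A = 314.16 mm², x = 150 mm, Ī = 7 854 mm⁴.
Hole 3 (subtracted): ⌀20, A = 314.16 mm², x = 225 mm, Ī = 7 854 mm⁴.
By symmetry the centroid is at mid-width, x̄ = 150 mm.
Transfer each piece to the centroidal y-axis using Ī + A·d² with d = x − 150:
  plate: d = 0 mm → contributes +135 000 000 mm⁴
  hole 1: d = -75 mm → contributes −1 775 000 mm⁴
  hole 2: d = 0 mm → contributes −7 854 mm⁴
  hole 3: d = 75 mm → contributes −1 775 000 mm⁴
Total I = 131 442 146 mm⁴.

I_y ≈ 1.31 × 10⁸ mm⁴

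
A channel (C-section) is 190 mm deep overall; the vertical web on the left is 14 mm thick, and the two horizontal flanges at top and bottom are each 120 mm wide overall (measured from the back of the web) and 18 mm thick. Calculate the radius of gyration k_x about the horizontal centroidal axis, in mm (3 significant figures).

k_x ≈ 74.9 mm

Decompose the section into non-overlapping parts with the origin at the bottom-left of its bounding rectangle.
Web: 14 × 190, A = 2 660 mm², y = 95 mm, Ī = 8 002 167 mm⁴.
Top flange (beyond web): 106 × 18, A = 1 908 mm², y = 181 mm, Ī = 51 516 mm⁴.
Bottom flange (beyond web): 106 × 18, A = 1 908 mm², y = 9 mm, Ī = 51 516 mm⁴.
By symmetry the centroid is at mid-height, ȳ = 95 mm.
Transfer each piece to the horizontal centroidal axis using Ī + A·d² with d = y − 95:
  web: d = 0 mm → contributes +8 002 167 mm⁴
  top flange (beyond web): d = 86 mm → contributes +14 163 084 mm⁴
  bottom flange (beyond web): d = -86 mm → contributes +14 163 084 mm⁴
Total I = 36 328 335 mm⁴.
Radius of gyration: k = √(I/A) = √(36 328 335 / 6 476) = 74.898 mm.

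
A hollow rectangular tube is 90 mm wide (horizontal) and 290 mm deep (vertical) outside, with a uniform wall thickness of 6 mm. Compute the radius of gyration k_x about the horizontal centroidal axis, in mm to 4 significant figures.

k_x ≈ 98.98 mm

Break the section into simple shapes (no overlaps), measuring from the bottom-left corner of the bounding box.
Outer rectangle: 90 × 290, A = 26 100 mm², y = 145 mm, Ī = 182 917 500 mm⁴.
Inner void (subtracted): 78 × 278, A = 21 684 mm², y = 145 mm, Ī = 139 652 188 mm⁴.
By symmetry the centroid is at mid-height, ȳ = 145 mm.
All pieces are centred on the horizontal centroidal axis, so I = ΣĪ (holes subtracted) = 43 265 312 mm⁴.
Radius of gyration: k = √(I/A) = √(43 265 312 / 4 416) = 98.9818 mm.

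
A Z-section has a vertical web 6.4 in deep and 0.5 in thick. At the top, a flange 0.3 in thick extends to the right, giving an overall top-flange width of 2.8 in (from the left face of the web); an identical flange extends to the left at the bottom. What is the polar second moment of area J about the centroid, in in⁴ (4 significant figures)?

J ≈ 27.15 in⁴

Split into non-overlapping primitives; take the origin at the lower-left of the bounding box.
Web: 0.5 × 6.4, A = 3.2 in², y = 3.2 in, Ī = 10.9227 in⁴.
Top flange (beyond web): 2.3 × 0.3, A = 0.69 in², y = 6.25 in, Ī = 0.005175 in⁴.
Bottom flange (beyond web): 2.3 × 0.3, A = 0.69 in², y = 0.15 in, Ī = 0.005175 in⁴.
Centroid: ȳ = ΣA·y / ΣA = 3.2 in.
Transfer each piece to the centroidal x-axis using Ī + A·d² with d = y − 3.2:
  web: d = 0 in → contributes +10.9227 in⁴
  top flange (beyond web): d = 3.05 in → contributes +6.4239 in⁴
  bottom flange (beyond web): d = -3.05 in → contributes +6.4239 in⁴
Total I = 23.7705 in⁴.
For the y-axis: x̄ = 2.55 in.
Repeating about the centroidal y-axis gives I_y = 3.37982 in⁴.
Polar second moment: J = I_x + I_y = 27.1503 in⁴.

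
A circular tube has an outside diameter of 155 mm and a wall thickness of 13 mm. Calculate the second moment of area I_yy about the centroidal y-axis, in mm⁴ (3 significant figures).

I_yy ≈ 1.47 × 10⁷ mm⁴

Break the section into simple shapes (no overlaps), measuring from the bottom-left corner of the bounding box.
Outer circle: ⌀155, A = 18 869 mm², x = 77.5 mm, Ī = 28 333 269 mm⁴.
Bore (subtracted): ⌀129, A = 13 070 mm², x = 77.5 mm, Ī = 13 593 420 mm⁴.
By symmetry the centroid is at mid-width, x̄ = 77.5 mm.
All pieces are centred on the centroidal y-axis, so I = ΣĪ (holes subtracted) = 14 739 849 mm⁴.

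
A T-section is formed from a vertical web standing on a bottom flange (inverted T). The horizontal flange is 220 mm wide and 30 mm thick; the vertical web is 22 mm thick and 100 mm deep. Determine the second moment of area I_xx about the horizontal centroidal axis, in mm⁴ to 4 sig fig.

Treat the section as a set of non-overlapping primitives; coordinates are from the bounding-box lower-left.
Flange: 220 × 30, A = 6 600 mm², y = 15 mm, Ī = 495 000 mm⁴.
Web: 22 × 100, A = 2 200 mm², y = 80 mm, Ī = 1 833 333 mm⁴.
Centroid: ȳ = ΣA·y / ΣA = 31.25 mm.
Transfer each piece to the horizontal centroidal axis using Ī + A·d² with d = y − 31.25:
  flange: d = -16.25 mm → contributes +2 237 813 mm⁴
  web: d = 48.75 mm → contributes +7 061 771 mm⁴
Total I = 9 299 583 mm⁴.

I_xx ≈ 9.300 × 10⁶ mm⁴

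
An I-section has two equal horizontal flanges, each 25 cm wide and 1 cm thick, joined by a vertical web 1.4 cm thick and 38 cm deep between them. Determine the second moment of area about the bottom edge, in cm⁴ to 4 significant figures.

Split into non-overlapping primitives; take the origin at the lower-left of the bounding box.
Bottom flange: 25 × 1, A = 25 cm², y = 0.5 cm, Ī = 2.08333 cm⁴.
Web: 1.4 × 38, A = 53.2 cm², y = 20 cm, Ī = 6401.73 cm⁴.
Top flange: 25 × 1, A = 25 cm², y = 39.5 cm, Ī = 2.08333 cm⁴.
Transfer each piece to the base of the section using Ī + A·d² with d = y − 0:
  bottom flange: d = 0.5 cm → contributes +8.33333 cm⁴
  web: d = 20 cm → contributes +27681.7 cm⁴
  top flange: d = 39.5 cm → contributes +39008.3 cm⁴
Total I = 66698.4 cm⁴.

I_base ≈ 6.670 × 10⁴ cm⁴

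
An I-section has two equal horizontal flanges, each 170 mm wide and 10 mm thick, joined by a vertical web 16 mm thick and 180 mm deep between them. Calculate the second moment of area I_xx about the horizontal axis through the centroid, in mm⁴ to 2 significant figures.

Break the section into simple shapes (no overlaps), measuring from the bottom-left corner of the bounding box.
Bottom flange: 170 × 10, A = 1 700 mm², y = 5 mm, Ī = 14 167 mm⁴.
Web: 16 × 180, A = 2 880 mm², y = 100 mm, Ī = 7 776 000 mm⁴.
Top flange: 170 × 10, A = 1 700 mm², y = 195 mm, Ī = 14 167 mm⁴.
By symmetry the centroid is at mid-height, ȳ = 100 mm.
Transfer each piece to the horizontal axis through the centroid using Ī + A·d² with d = y − 100:
  bottom flange: d = -95 mm → contributes +15 356 667 mm⁴
  web: d = 0 mm → contributes +7 776 000 mm⁴
  top flange: d = 95 mm → contributes +15 356 667 mm⁴
Total I = 38 489 333 mm⁴.

I_xx ≈ 3.8 × 10⁷ mm⁴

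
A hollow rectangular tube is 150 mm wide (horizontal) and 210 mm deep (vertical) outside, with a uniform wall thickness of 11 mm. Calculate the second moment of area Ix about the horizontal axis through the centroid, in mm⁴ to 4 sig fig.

Ix ≈ 4.489 × 10⁷ mm⁴

Treat the section as a set of non-overlapping primitives; coordinates are from the bounding-box lower-left.
Outer rectangle: 150 × 210, A = 31 500 mm², y = 105 mm, Ī = 115 762 500 mm⁴.
Inner void (subtracted): 128 × 188, A = 24 064 mm², y = 105 mm, Ī = 70 876 501 mm⁴.
By symmetry the centroid is at mid-height, ȳ = 105 mm.
All pieces are centred on the horizontal axis through the centroid, so I = ΣĪ (holes subtracted) = 44 885 999 mm⁴.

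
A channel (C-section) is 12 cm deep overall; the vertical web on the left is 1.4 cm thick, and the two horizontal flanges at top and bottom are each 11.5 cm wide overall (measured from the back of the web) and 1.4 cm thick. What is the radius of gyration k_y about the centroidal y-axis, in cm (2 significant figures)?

k_y ≈ 3.6 cm

Treat the section as a set of non-overlapping primitives; coordinates are from the bounding-box lower-left.
Web: 1.4 × 12, A = 16.8 cm², x = 0.7 cm, Ī = 2.744 cm⁴.
Top flange (beyond web): 10.1 × 1.4, A = 14.14 cm², x = 6.45 cm, Ī = 120.2 cm⁴.
Bottom flange (beyond web): 10.1 × 1.4, A = 14.14 cm², x = 6.45 cm, Ī = 120.2 cm⁴.
Centroid: x̄ = ΣA·x / ΣA = 4.307 cm.
Transfer each piece to the centroidal y-axis using Ī + A·d² with d = x − 4.307:
  web: d = -3.607 cm → contributes +221.3 cm⁴
  top flange (beyond web): d = 2.143 cm → contributes +185.1 cm⁴
  bottom flange (beyond web): d = 2.143 cm → contributes +185.1 cm⁴
Total I = 591.6 cm⁴.
Radius of gyration: k = √(I/A) = √(591.6 / 45.08) = 3.623 cm.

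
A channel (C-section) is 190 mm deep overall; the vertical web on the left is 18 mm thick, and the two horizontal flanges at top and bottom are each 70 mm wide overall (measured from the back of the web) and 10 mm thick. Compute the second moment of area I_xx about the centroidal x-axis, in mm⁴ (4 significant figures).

Decompose the section into non-overlapping parts with the origin at the bottom-left of its bounding rectangle.
Web: 18 × 190, A = 3 420 mm², y = 95 mm, Ī = 10 288 500 mm⁴.
Top flange (beyond web): 52 × 10, A = 520 mm², y = 185 mm, Ī = 4333.33 mm⁴.
Bottom flange (beyond web): 52 × 10, A = 520 mm², y = 5 mm, Ī = 4333.33 mm⁴.
By symmetry the centroid is at mid-height, ȳ = 95 mm.
Transfer each piece to the centroidal x-axis using Ī + A·d² with d = y − 95:
  web: d = 0 mm → contributes +10 288 500 mm⁴
  top flange (beyond web): d = 90 mm → contributes +4 216 333 mm⁴
  bottom flange (beyond web): d = -90 mm → contributes +4 216 333 mm⁴
Total I = 18 721 167 mm⁴.

I_xx ≈ 1.872 × 10⁷ mm⁴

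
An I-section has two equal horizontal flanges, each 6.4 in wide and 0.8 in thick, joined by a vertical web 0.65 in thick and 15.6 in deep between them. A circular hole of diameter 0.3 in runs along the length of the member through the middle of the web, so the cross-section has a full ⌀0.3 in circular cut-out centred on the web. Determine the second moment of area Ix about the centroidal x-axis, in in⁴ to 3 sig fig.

Ix ≈ 895 in⁴

Decompose the section into non-overlapping parts with the origin at the bottom-left of its bounding rectangle.
Bottom flange: 6.4 × 0.8, A = 5.12 in², y = 0.4 in, Ī = 0.27307 in⁴.
Web: 0.65 × 15.6, A = 10.14 in², y = 8.6 in, Ī = 205.64 in⁴.
Top flange: 6.4 × 0.8, A = 5.12 in², y = 16.8 in, Ī = 0.27307 in⁴.
Hole (subtracted): ⌀0.3, A = 0.070686 in², y = 8.6 in, Ī = 0.00039761 in⁴.
By symmetry the centroid is at mid-height, ȳ = 8.6 in.
Transfer each piece to the centroidal x-axis using Ī + A·d² with d = y − 8.6:
  bottom flange: d = -8.2 in → contributes +344.54 in⁴
  web: d = 0 in → contributes +205.64 in⁴
  top flange: d = 8.2 in → contributes +344.54 in⁴
  hole: d = 0 in → contributes −0.00039761 in⁴
Total I = 894.72 in⁴.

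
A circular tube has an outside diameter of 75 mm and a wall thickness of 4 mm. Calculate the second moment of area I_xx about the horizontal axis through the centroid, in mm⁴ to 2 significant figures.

Split into non-overlapping primitives; take the origin at the lower-left of the bounding box.
Outer circle: ⌀75, A = 4 418 mm², y = 37.5 mm, Ī = 1 553 156 mm⁴.
Bore (subtracted): ⌀67, A = 3 526 mm², y = 37.5 mm, Ī = 989 166 mm⁴.
By symmetry the centroid is at mid-height, ȳ = 37.5 mm.
All pieces are centred on the horizontal axis through the centroid, so I = ΣĪ (holes subtracted) = 563 990 mm⁴.

I_xx ≈ 5.6 × 10⁵ mm⁴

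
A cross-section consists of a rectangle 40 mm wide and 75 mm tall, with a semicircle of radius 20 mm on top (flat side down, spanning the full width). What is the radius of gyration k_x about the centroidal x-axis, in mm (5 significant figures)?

Treat the section as a set of non-overlapping primitives; coordinates are from the bounding-box lower-left.
Rectangular body: 40 × 75, A = 3 000 mm², y = 37.5 mm, Ī = 1 406 250 mm⁴.
Semicircular cap: semicircle r = 20, A = 628.3185 mm², y = 83.48826 mm, Ī = 17561.11 mm⁴.
Centroid: ȳ = ΣA·y / ΣA = 45.46382 mm.
Transfer each piece to the centroidal x-axis using Ī + A·d² with d = y − 45.46382:
  rectangular body: d = -7.963821 mm → contributes +1 596 517 mm⁴
  semicircular cap: d = 38.02444 mm → contributes +926020.7 mm⁴
Total I = 2 522 538 mm⁴.
Radius of gyration: k = √(I/A) = √(2 522 538 / 3628.319) = 26.36733 mm.

k_x ≈ 26.367 mm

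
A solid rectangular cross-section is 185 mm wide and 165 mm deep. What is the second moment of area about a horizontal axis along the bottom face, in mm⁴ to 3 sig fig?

The section: 185 × 165, A = 30 525 mm², y = 82.5 mm, Ī = 69 253 594 mm⁴.
Transfer it to the bottom edge using Ī + A·d² with d = y − 0:
  the section: d = 82.5 mm → contributes +277 014 375 mm⁴
Total I = 277 014 375 mm⁴.

I_base ≈ 2.77 × 10⁸ mm⁴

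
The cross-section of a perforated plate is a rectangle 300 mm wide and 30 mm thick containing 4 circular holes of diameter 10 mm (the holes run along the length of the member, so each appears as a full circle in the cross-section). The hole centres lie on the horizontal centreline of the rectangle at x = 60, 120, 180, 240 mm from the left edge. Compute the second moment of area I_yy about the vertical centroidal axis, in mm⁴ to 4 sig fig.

Decompose the section into non-overlapping parts with the origin at the bottom-left of its bounding rectangle.
Plate: 300 × 30, A = 9 000 mm², x = 150 mm, Ī = 67 500 000 mm⁴.
Hole 1 (subtracted): ⌀10, A = 78.5398 mm², x = 60 mm, Ī = 490.874 mm⁴.
Hole 2 (subtracted): ⌀10, A = 78.5398 mm², x = 120 mm, Ī = 490.874 mm⁴.
Hole 3 (subtracted): ⌀10, A = 78.5398 mm², x = 180 mm, Ī = 490.874 mm⁴.
Hole 4 (subtracted): ⌀10, A = 78.5398 mm², x = 240 mm, Ī = 490.874 mm⁴.
By symmetry the centroid is at mid-width, x̄ = 150 mm.
Transfer each piece to the vertical centroidal axis using Ī + A·d² with d = x − 150:
  plate: d = 0 mm → contributes +67 500 000 mm⁴
  hole 1: d = -90 mm → contributes −636 663 mm⁴
  hole 2: d = -30 mm → contributes −71176.7 mm⁴
  hole 3: d = 30 mm → contributes −71176.7 mm⁴
  hole 4: d = 90 mm → contributes −636 663 mm⁴
Total I = 66 084 320 mm⁴.

I_yy ≈ 6.608 × 10⁷ mm⁴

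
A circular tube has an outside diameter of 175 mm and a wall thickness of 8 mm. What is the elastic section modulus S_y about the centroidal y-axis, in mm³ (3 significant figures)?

S_y ≈ 1.68 × 10⁵ mm³

Break the section into simple shapes (no overlaps), measuring from the bottom-left corner of the bounding box.
Outer circle: ⌀175, A = 24 053 mm², x = 87.5 mm, Ī = 46 038 598 mm⁴.
Bore (subtracted): ⌀159, A = 19 856 mm², x = 87.5 mm, Ī = 31 373 170 mm⁴.
By symmetry the centroid is at mid-width, x̄ = 87.5 mm.
All pieces are centred on the centroidal y-axis, so I = ΣĪ (holes subtracted) = 14 665 429 mm⁴.
Extreme fibre distance c = 87.5 mm; S = I/c = 167 605 mm³.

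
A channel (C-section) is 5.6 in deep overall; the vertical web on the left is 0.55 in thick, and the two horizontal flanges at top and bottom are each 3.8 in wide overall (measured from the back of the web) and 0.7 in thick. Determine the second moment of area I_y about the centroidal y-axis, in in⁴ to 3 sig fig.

I_y ≈ 10.7 in⁴

Treat the section as a set of non-overlapping primitives; coordinates are from the bounding-box lower-left.
Web: 0.55 × 5.6, A = 3.08 in², x = 0.275 in, Ī = 0.077642 in⁴.
Top flange (beyond web): 3.25 × 0.7, A = 2.275 in², x = 2.175 in, Ī = 2.0025 in⁴.
Bottom flange (beyond web): 3.25 × 0.7, A = 2.275 in², x = 2.175 in, Ī = 2.0025 in⁴.
Centroid: x̄ = ΣA·x / ΣA = 1.408 in.
Transfer each piece to the centroidal y-axis using Ī + A·d² with d = x − 1.408:
  web: d = -1.133 in → contributes +4.0316 in⁴
  top flange (beyond web): d = 0.76697 in → contributes +3.3407 in⁴
  bottom flange (beyond web): d = 0.76697 in → contributes +3.3407 in⁴
Total I = 10.713 in⁴.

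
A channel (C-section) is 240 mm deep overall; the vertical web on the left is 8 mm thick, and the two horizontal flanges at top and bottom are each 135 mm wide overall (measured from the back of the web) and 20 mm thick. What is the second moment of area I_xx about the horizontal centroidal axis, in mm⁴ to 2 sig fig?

Break the section into simple shapes (no overlaps), measuring from the bottom-left corner of the bounding box.
Web: 8 × 240, A = 1 920 mm², y = 120 mm, Ī = 9 216 000 mm⁴.
Top flange (beyond web): 127 × 20, A = 2 540 mm², y = 230 mm, Ī = 84 667 mm⁴.
Bottom flange (beyond web): 127 × 20, A = 2 540 mm², y = 10 mm, Ī = 84 667 mm⁴.
By symmetry the centroid is at mid-height, ȳ = 120 mm.
Transfer each piece to the horizontal centroidal axis using Ī + A·d² with d = y − 120:
  web: d = 0 mm → contributes +9 216 000 mm⁴
  top flange (beyond web): d = 110 mm → contributes +30 818 667 mm⁴
  bottom flange (beyond web): d = -110 mm → contributes +30 818 667 mm⁴
Total I = 70 853 333 mm⁴.

I_xx ≈ 7.1 × 10⁷ mm⁴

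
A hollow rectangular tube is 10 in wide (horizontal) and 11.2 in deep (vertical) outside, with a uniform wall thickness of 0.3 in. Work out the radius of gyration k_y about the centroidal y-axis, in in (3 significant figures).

k_y ≈ 4.02 in

Treat the section as a set of non-overlapping primitives; coordinates are from the bounding-box lower-left.
Outer rectangle: 10 × 11.2, A = 112 in², x = 5 in, Ī = 933.33 in⁴.
Inner void (subtracted): 9.4 × 10.6, A = 99.64 in², x = 5 in, Ī = 733.68 in⁴.
By symmetry the centroid is at mid-width, x̄ = 5 in.
All pieces are centred on the centroidal y-axis, so I = ΣĪ (holes subtracted) = 199.65 in⁴.
Radius of gyration: k = √(I/A) = √(199.65 / 12.36) = 4.0191 in.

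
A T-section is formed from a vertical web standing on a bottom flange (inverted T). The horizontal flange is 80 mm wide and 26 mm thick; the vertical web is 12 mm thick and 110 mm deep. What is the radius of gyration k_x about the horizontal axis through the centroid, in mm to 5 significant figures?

Decompose the section into non-overlapping parts with the origin at the bottom-left of its bounding rectangle.
Flange: 80 × 26, A = 2 080 mm², y = 13 mm, Ī = 117173.3 mm⁴.
Web: 12 × 110, A = 1 320 mm², y = 81 mm, Ī = 1 331 000 mm⁴.
Centroid: ȳ = ΣA·y / ΣA = 39.4 mm.
Transfer each piece to the horizontal axis through the centroid using Ī + A·d² with d = y − 39.4:
  flange: d = -26.4 mm → contributes +1 566 850 mm⁴
  web: d = 41.6 mm → contributes +3 615 339 mm⁴
Total I = 5 182 189 mm⁴.
Radius of gyration: k = √(I/A) = √(5 182 189 / 3 400) = 39.04066 mm.

k_x ≈ 39.041 mm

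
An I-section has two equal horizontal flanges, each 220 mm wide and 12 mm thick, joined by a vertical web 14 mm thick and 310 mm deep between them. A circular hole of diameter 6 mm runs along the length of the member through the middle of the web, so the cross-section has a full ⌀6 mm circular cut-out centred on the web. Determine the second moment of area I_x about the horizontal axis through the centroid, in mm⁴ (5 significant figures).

I_x ≈ 1.7168 × 10⁸ mm⁴

Decompose the section into non-overlapping parts with the origin at the bottom-left of its bounding rectangle.
Bottom flange: 220 × 12, A = 2 640 mm², y = 6 mm, Ī = 31 680 mm⁴.
Web: 14 × 310, A = 4 340 mm², y = 167 mm, Ī = 34 756 167 mm⁴.
Top flange: 220 × 12, A = 2 640 mm², y = 328 mm, Ī = 31 680 mm⁴.
Hole (subtracted): ⌀6, A = 28.27433 mm², y = 167 mm, Ī = 63.61725 mm⁴.
By symmetry the centroid is at mid-height, ȳ = 167 mm.
Transfer each piece to the horizontal axis through the centroid using Ī + A·d² with d = y − 167:
  bottom flange: d = -161 mm → contributes +68 463 120 mm⁴
  web: d = 0 mm → contributes +34 756 167 mm⁴
  top flange: d = 161 mm → contributes +68 463 120 mm⁴
  hole: d = 0 mm → contributes −63.61725 mm⁴
Total I = 171 682 343 mm⁴.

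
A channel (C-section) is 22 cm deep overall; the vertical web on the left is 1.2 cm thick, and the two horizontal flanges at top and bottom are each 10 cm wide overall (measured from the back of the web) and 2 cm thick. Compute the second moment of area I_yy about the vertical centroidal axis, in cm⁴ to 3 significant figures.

Treat the section as a set of non-overlapping primitives; coordinates are from the bounding-box lower-left.
Web: 1.2 × 22, A = 26.4 cm², x = 0.6 cm, Ī = 3.168 cm⁴.
Top flange (beyond web): 8.8 × 2, A = 17.6 cm², x = 5.6 cm, Ī = 113.58 cm⁴.
Bottom flange (beyond web): 8.8 × 2, A = 17.6 cm², x = 5.6 cm, Ī = 113.58 cm⁴.
Centroid: x̄ = ΣA·x / ΣA = 3.4571 cm.
Transfer each piece to the vertical centroidal axis using Ī + A·d² with d = x − 3.4571:
  web: d = -2.8571 cm → contributes +218.68 cm⁴
  top flange (beyond web): d = 2.1429 cm → contributes +194.39 cm⁴
  bottom flange (beyond web): d = 2.1429 cm → contributes +194.39 cm⁴
Total I = 607.47 cm⁴.

I_yy ≈ 607 cm⁴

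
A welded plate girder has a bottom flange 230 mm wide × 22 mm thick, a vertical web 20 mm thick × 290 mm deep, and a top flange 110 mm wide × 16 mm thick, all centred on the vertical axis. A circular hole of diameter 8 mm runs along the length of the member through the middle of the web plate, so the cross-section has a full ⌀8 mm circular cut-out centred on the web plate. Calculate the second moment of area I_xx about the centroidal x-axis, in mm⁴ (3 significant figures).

Break the section into simple shapes (no overlaps), measuring from the bottom-left corner of the bounding box.
Bottom plate: 230 × 22, A = 5 060 mm², y = 11 mm, Ī = 204 087 mm⁴.
Web plate: 20 × 290, A = 5 800 mm², y = 167 mm, Ī = 40 648 333 mm⁴.
Top plate: 110 × 16, A = 1 760 mm², y = 320 mm, Ī = 37 547 mm⁴.
Hole (subtracted): ⌀8, A = 50.265 mm², y = 167 mm, Ī = 201.06 mm⁴.
Centroid: ȳ = ΣA·y / ΣA = 125.62 mm.
Transfer each piece to the centroidal x-axis using Ī + A·d² with d = y − 125.62:
  bottom plate: d = -114.62 mm → contributes +66 686 206 mm⁴
  web plate: d = 41.376 mm → contributes +50 577 575 mm⁴
  top plate: d = 194.38 mm → contributes +66 533 628 mm⁴
  hole: d = 41.376 mm → contributes −86 252 mm⁴
Total I = 183 711 156 mm⁴.

I_xx ≈ 1.84 × 10⁸ mm⁴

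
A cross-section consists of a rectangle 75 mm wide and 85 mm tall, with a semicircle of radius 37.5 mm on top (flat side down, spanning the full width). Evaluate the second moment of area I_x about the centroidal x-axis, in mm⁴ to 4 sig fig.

I_x ≈ 9.653 × 10⁶ mm⁴

Treat the section as a set of non-overlapping primitives; coordinates are from the bounding-box lower-left.
Rectangular body: 75 × 85, A = 6 375 mm², y = 42.5 mm, Ī = 3 838 281 mm⁴.
Semicircular cap: semicircle r = 37.5, A = 2208.93 mm², y = 100.915 mm, Ī = 217 049 mm⁴.
Centroid: ȳ = ΣA·y / ΣA = 57.5323 mm.
Transfer each piece to the centroidal x-axis using Ī + A·d² with d = y − 57.5323:
  rectangular body: d = -15.0323 mm → contributes +5 278 832 mm⁴
  semicircular cap: d = 43.3832 mm → contributes +4 374 492 mm⁴
Total I = 9 653 324 mm⁴.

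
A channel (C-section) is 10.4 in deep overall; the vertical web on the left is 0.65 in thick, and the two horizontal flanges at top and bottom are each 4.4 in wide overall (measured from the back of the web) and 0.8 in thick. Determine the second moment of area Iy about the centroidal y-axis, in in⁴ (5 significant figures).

Iy ≈ 22.654 in⁴

Decompose the section into non-overlapping parts with the origin at the bottom-left of its bounding rectangle.
Web: 0.65 × 10.4, A = 6.76 in², x = 0.325 in, Ī = 0.2380083 in⁴.
Top flange (beyond web): 3.75 × 0.8, A = 3 in², x = 2.525 in, Ī = 3.515625 in⁴.
Bottom flange (beyond web): 3.75 × 0.8, A = 3 in², x = 2.525 in, Ī = 3.515625 in⁴.
Centroid: x̄ = ΣA·x / ΣA = 1.359483 in.
Transfer each piece to the centroidal y-axis using Ī + A·d² with d = x − 1.359483:
  web: d = -1.034483 in → contributes +7.472253 in⁴
  top flange (beyond web): d = 1.165517 in → contributes +7.590916 in⁴
  bottom flange (beyond web): d = 1.165517 in → contributes +7.590916 in⁴
Total I = 22.65409 in⁴.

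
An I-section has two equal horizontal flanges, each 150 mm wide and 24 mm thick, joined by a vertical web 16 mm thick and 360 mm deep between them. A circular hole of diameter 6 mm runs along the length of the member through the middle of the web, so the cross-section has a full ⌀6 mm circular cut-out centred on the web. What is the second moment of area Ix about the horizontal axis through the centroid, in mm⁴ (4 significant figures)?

Split into non-overlapping primitives; take the origin at the lower-left of the bounding box.
Bottom flange: 150 × 24, A = 3 600 mm², y = 12 mm, Ī = 172 800 mm⁴.
Web: 16 × 360, A = 5 760 mm², y = 204 mm, Ī = 62 208 000 mm⁴.
Top flange: 150 × 24, A = 3 600 mm², y = 396 mm, Ī = 172 800 mm⁴.
Hole (subtracted): ⌀6, A = 28.2743 mm², y = 204 mm, Ī = 63.6173 mm⁴.
By symmetry the centroid is at mid-height, ȳ = 204 mm.
Transfer each piece to the horizontal axis through the centroid using Ī + A·d² with d = y − 204:
  bottom flange: d = -192 mm → contributes +132 883 200 mm⁴
  web: d = 0 mm → contributes +62 208 000 mm⁴
  top flange: d = 192 mm → contributes +132 883 200 mm⁴
  hole: d = 0 mm → contributes −63.6173 mm⁴
Total I = 327 974 336 mm⁴.

Ix ≈ 3.280 × 10⁸ mm⁴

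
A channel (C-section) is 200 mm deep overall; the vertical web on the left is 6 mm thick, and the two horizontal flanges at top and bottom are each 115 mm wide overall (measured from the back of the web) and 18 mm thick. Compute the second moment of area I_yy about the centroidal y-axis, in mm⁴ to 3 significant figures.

Split into non-overlapping primitives; take the origin at the lower-left of the bounding box.
Web: 6 × 200, A = 1 200 mm², x = 3 mm, Ī = 3 600 mm⁴.
Top flange (beyond web): 109 × 18, A = 1 962 mm², x = 60.5 mm, Ī = 1 942 544 mm⁴.
Bottom flange (beyond web): 109 × 18, A = 1 962 mm², x = 60.5 mm, Ī = 1 942 544 mm⁴.
Centroid: x̄ = ΣA·x / ΣA = 47.034 mm.
Transfer each piece to the centroidal y-axis using Ī + A·d² with d = x − 47.034:
  web: d = -44.034 mm → contributes +2 330 387 mm⁴
  top flange (beyond web): d = 13.466 mm → contributes +2 298 321 mm⁴
  bottom flange (beyond web): d = 13.466 mm → contributes +2 298 321 mm⁴
Total I = 6 927 030 mm⁴.

I_yy ≈ 6.93 × 10⁶ mm⁴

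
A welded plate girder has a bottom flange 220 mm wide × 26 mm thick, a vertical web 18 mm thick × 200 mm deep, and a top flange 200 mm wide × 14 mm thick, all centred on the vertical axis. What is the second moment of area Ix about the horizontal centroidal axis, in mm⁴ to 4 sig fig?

Break the section into simple shapes (no overlaps), measuring from the bottom-left corner of the bounding box.
Bottom plate: 220 × 26, A = 5 720 mm², y = 13 mm, Ī = 322 227 mm⁴.
Web plate: 18 × 200, A = 3 600 mm², y = 126 mm, Ī = 12 000 000 mm⁴.
Top plate: 200 × 14, A = 2 800 mm², y = 233 mm, Ī = 45733.3 mm⁴.
Centroid: ȳ = ΣA·y / ΣA = 97.3894 mm.
Transfer each piece to the horizontal centroidal axis using Ī + A·d² with d = y − 97.3894:
  bottom plate: d = -84.3894 mm → contributes +41 057 649 mm⁴
  web plate: d = 28.6106 mm → contributes +14 946 831 mm⁴
  top plate: d = 135.611 mm → contributes +51 538 361 mm⁴
Total I = 107 542 842 mm⁴.

Ix ≈ 1.075 × 10⁸ mm⁴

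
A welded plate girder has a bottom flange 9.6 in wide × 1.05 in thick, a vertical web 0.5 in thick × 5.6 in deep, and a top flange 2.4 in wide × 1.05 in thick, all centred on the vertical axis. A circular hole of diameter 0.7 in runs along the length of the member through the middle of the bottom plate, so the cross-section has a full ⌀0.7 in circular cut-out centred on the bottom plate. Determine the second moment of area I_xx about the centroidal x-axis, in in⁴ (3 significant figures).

Break the section into simple shapes (no overlaps), measuring from the bottom-left corner of the bounding box.
Bottom plate: 9.6 × 1.05, A = 10.08 in², y = 0.525 in, Ī = 0.9261 in⁴.
Web plate: 0.5 × 5.6, A = 2.8 in², y = 3.85 in, Ī = 7.3173 in⁴.
Top plate: 2.4 × 1.05, A = 2.52 in², y = 7.175 in, Ī = 0.23153 in⁴.
Hole (subtracted): ⌀0.7, A = 0.38485 in², y = 0.525 in, Ī = 0.011786 in⁴.
Centroid: ȳ = ΣA·y / ΣA = 2.2611 in.
Transfer each piece to the centroidal x-axis using Ī + A·d² with d = y − 2.2611:
  bottom plate: d = -1.7361 in → contributes +31.308 in⁴
  web plate: d = 1.5889 in → contributes +14.386 in⁴
  top plate: d = 4.9139 in → contributes +61.08 in⁴
  hole: d = -1.7361 in → contributes −1.1717 in⁴
Total I = 105.6 in⁴.

I_xx ≈ 106 in⁴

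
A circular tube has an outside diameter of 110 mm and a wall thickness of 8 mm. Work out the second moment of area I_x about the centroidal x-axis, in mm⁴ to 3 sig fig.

I_x ≈ 3.35 × 10⁶ mm⁴

Break the section into simple shapes (no overlaps), measuring from the bottom-left corner of the bounding box.
Outer circle: ⌀110, A = 9503.3 mm², y = 55 mm, Ī = 7 186 884 mm⁴.
Bore (subtracted): ⌀94, A = 6939.8 mm², y = 55 mm, Ī = 3 832 492 mm⁴.
By symmetry the centroid is at mid-height, ȳ = 55 mm.
All pieces are centred on the centroidal x-axis, so I = ΣĪ (holes subtracted) = 3 354 392 mm⁴.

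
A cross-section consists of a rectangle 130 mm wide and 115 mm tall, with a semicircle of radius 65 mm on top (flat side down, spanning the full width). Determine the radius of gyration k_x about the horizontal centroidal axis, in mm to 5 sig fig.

k_x ≈ 48.944 mm

Break the section into simple shapes (no overlaps), measuring from the bottom-left corner of the bounding box.
Rectangular body: 130 × 115, A = 14 950 mm², y = 57.5 mm, Ī = 16 476 146 mm⁴.
Semicircular cap: semicircle r = 65, A = 6636.614 mm², y = 142.5869 mm, Ī = 1 959 230 mm⁴.
Centroid: ȳ = ΣA·y / ΣA = 83.6592 mm.
Transfer each piece to the horizontal centroidal axis using Ī + A·d² with d = y − 83.6592:
  rectangular body: d = -26.1592 mm → contributes +26 706 490 mm⁴
  semicircular cap: d = 58.92765 mm → contributes +25 004 663 mm⁴
Total I = 51 711 153 mm⁴.
Radius of gyration: k = √(I/A) = √(51 711 153 / 21586.61) = 48.94404 mm.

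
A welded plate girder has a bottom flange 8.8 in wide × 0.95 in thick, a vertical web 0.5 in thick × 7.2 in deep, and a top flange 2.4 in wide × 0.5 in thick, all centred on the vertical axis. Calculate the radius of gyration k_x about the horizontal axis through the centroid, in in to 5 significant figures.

Break the section into simple shapes (no overlaps), measuring from the bottom-left corner of the bounding box.
Bottom plate: 8.8 × 0.95, A = 8.36 in², y = 0.475 in, Ī = 0.6287417 in⁴.
Web plate: 0.5 × 7.2, A = 3.6 in², y = 4.55 in, Ī = 15.552 in⁴.
Top plate: 2.4 × 0.5, A = 1.2 in², y = 8.4 in, Ī = 0.025 in⁴.
Centroid: ȳ = ΣA·y / ΣA = 2.312386 in.
Transfer each piece to the horizontal axis through the centroid using Ī + A·d² with d = y − 2.312386:
  bottom plate: d = -1.837386 in → contributes +28.852 in⁴
  web plate: d = 2.237614 in → contributes +33.5769 in⁴
  top plate: d = 6.087614 in → contributes +44.49585 in⁴
Total I = 106.9247 in⁴.
Radius of gyration: k = √(I/A) = √(106.9247 / 13.16) = 2.850435 in.

k_x ≈ 2.8504 in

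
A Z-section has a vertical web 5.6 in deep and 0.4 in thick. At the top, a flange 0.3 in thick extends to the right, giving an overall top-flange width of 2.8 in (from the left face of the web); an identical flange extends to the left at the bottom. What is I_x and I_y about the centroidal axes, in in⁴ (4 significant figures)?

Break the section into simple shapes (no overlaps), measuring from the bottom-left corner of the bounding box.
Web: 0.4 × 5.6, A = 2.24 in², y = 2.8 in, Ī = 5.85387 in⁴.
Top flange (beyond web): 2.4 × 0.3, A = 0.72 in², y = 5.45 in, Ī = 0.0054 in⁴.
Bottom flange (beyond web): 2.4 × 0.3, A = 0.72 in², y = 0.15 in, Ī = 0.0054 in⁴.
Centroid: ȳ = ΣA·y / ΣA = 2.8 in.
Transfer each piece to the centroidal x-axis using Ī + A·d² with d = y − 2.8:
  web: d = 0 in → contributes +5.85387 in⁴
  top flange (beyond web): d = 2.65 in → contributes +5.0616 in⁴
  bottom flange (beyond web): d = -2.65 in → contributes +5.0616 in⁴
Total I = 15.9771 in⁴.
For the y-axis: x̄ = 2.6 in.
Repeating about the centroidal y-axis gives I_y = 3.54347 in⁴.

I_x ≈ 15.98 in⁴, I_y ≈ 3.543 in⁴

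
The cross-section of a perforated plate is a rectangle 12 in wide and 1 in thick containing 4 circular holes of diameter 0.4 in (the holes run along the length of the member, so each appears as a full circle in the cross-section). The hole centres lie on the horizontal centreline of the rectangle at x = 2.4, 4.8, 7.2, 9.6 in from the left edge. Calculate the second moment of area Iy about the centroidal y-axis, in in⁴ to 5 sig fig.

Break the section into simple shapes (no overlaps), measuring from the bottom-left corner of the bounding box.
Plate: 12 × 1, A = 12 in², x = 6 in, Ī = 144 in⁴.
Hole 1 (subtracted): ⌀0.4, A = 0.1256637 in², x = 2.4 in, Ī = 0.001256637 in⁴.
Hole 2 (subtracted): ⌀0.4, A = 0.1256637 in², x = 4.8 in, Ī = 0.001256637 in⁴.
Hole 3 (subtracted): ⌀0.4, A = 0.1256637 in², x = 7.2 in, Ī = 0.001256637 in⁴.
Hole 4 (subtracted): ⌀0.4, A = 0.1256637 in², x = 9.6 in, Ī = 0.001256637 in⁴.
By symmetry the centroid is at mid-width, x̄ = 6 in.
Transfer each piece to the centroidal y-axis using Ī + A·d² with d = x − 6:
  plate: d = 0 in → contributes +144 in⁴
  hole 1: d = -3.6 in → contributes −1.629858 in⁴
  hole 2: d = -1.2 in → contributes −0.1822124 in⁴
  hole 3: d = 1.2 in → contributes −0.1822124 in⁴
  hole 4: d = 3.6 in → contributes −1.629858 in⁴
Total I = 140.3759 in⁴.

Iy ≈ 140.38 in⁴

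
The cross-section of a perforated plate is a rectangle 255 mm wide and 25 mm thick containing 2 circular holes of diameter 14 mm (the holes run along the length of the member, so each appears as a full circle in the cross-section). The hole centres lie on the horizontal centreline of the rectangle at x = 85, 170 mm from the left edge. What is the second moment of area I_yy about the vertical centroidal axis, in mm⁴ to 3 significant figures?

Break the section into simple shapes (no overlaps), measuring from the bottom-left corner of the bounding box.
Plate: 255 × 25, A = 6 375 mm², x = 127.5 mm, Ī = 34 544 531 mm⁴.
Hole 1 (subtracted): ⌀14, A = 153.94 mm², x = 85 mm, Ī = 1885.7 mm⁴.
Hole 2 (subtracted): ⌀14, A = 153.94 mm², x = 170 mm, Ī = 1885.7 mm⁴.
By symmetry the centroid is at mid-width, x̄ = 127.5 mm.
Transfer each piece to the vertical centroidal axis using Ī + A·d² with d = x − 127.5:
  plate: d = 0 mm → contributes +34 544 531 mm⁴
  hole 1: d = -42.5 mm → contributes −279 936 mm⁴
  hole 2: d = 42.5 mm → contributes −279 936 mm⁴
Total I = 33 984 659 mm⁴.

I_yy ≈ 3.40 × 10⁷ mm⁴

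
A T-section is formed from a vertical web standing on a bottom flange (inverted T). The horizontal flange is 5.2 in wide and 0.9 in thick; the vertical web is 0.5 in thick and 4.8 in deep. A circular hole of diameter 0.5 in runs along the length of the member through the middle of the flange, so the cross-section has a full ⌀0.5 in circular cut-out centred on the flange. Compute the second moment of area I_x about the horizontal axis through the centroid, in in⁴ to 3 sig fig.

Split into non-overlapping primitives; take the origin at the lower-left of the bounding box.
Flange: 5.2 × 0.9, A = 4.68 in², y = 0.45 in, Ī = 0.3159 in⁴.
Web: 0.5 × 4.8, A = 2.4 in², y = 3.3 in, Ī = 4.608 in⁴.
Hole (subtracted): ⌀0.5, A = 0.19635 in², y = 0.45 in, Ī = 0.003068 in⁴.
Centroid: ȳ = ΣA·y / ΣA = 1.4437 in.
Transfer each piece to the horizontal axis through the centroid using Ī + A·d² with d = y − 1.4437:
  flange: d = -0.99366 in → contributes +4.9367 in⁴
  web: d = 1.8563 in → contributes +12.878 in⁴
  hole: d = -0.99366 in → contributes −0.19694 in⁴
Total I = 17.618 in⁴.

I_x ≈ 17.6 in⁴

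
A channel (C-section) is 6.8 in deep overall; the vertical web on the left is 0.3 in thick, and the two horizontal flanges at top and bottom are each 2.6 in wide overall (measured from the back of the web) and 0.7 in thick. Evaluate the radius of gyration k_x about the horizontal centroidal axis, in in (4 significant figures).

Treat the section as a set of non-overlapping primitives; coordinates are from the bounding-box lower-left.
Web: 0.3 × 6.8, A = 2.04 in², y = 3.4 in, Ī = 7.8608 in⁴.
Top flange (beyond web): 2.3 × 0.7, A = 1.61 in², y = 6.45 in, Ī = 0.0657417 in⁴.
Bottom flange (beyond web): 2.3 × 0.7, A = 1.61 in², y = 0.35 in, Ī = 0.0657417 in⁴.
By symmetry the centroid is at mid-height, ȳ = 3.4 in.
Transfer each piece to the horizontal centroidal axis using Ī + A·d² with d = y − 3.4:
  web: d = 0 in → contributes +7.8608 in⁴
  top flange (beyond web): d = 3.05 in → contributes +15.0428 in⁴
  bottom flange (beyond web): d = -3.05 in → contributes +15.0428 in⁴
Total I = 37.9463 in⁴.
Radius of gyration: k = √(I/A) = √(37.9463 / 5.26) = 2.68591 in.

k_x ≈ 2.686 in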